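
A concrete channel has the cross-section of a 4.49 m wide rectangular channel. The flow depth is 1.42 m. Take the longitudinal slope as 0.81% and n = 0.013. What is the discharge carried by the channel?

Q = 40.2 m³/s

Flow area A = b·y = 4.49 × 1.42 = 6.376 m². Wetted perimeter P = b + 2y = 4.49 + 2×1.42 = 7.33 m.
Hydraulic radius R = A/P = 6.376/7.33 = 0.8698 m.
Manning's equation: Q = (1/n) A R^(2/3) S^(1/2) = (1/0.013) × 6.376 × 0.8698^(2/3) × 0.0081^(1/2) = 40.2 m³/s.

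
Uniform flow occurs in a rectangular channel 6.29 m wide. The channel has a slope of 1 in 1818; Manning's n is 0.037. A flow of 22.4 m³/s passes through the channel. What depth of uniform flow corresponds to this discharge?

y_n = 3.89 m

Manning's equation rearranged: A R^(2/3) = nQ / (1·√S) = 0.037 × 22.4 / (√0.0005501) = 35.34.
Try y = 3.06 m: A R^(2/3) = 25.79 — too small.
Try y = 3.89 m: A R^(2/3) = 35.38 — matches.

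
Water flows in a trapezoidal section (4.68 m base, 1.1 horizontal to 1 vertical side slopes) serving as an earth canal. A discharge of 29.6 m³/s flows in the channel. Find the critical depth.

At critical depth, Q² T / (g A³) = 1, i.e. A³/T = Q²/g = 29.6²/9.81 = 89.31.
At y = 1.54 m: A³/T = 117.2 — too large.
At y = 1.03 m: A³/T = 30.9 — too small.
At y = 1.42 m: A³/T = 89.23 — close enough.

y_c = 1.42 m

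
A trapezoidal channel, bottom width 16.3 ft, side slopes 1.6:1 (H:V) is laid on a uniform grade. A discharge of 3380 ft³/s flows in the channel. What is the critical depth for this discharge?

y_c = 8.36 ft

At critical depth, Q² T / (g A³) = 1, i.e. A³/T = Q²/g = 3380²/32.2 = 354800.
Try y = 9.12 ft: A³/T = 491700 — over.
Try y = 5.89 ft: A³/T = 98960 — short.
Try y = 8.36 ft: A³/T = 354700 — ≈ 354800.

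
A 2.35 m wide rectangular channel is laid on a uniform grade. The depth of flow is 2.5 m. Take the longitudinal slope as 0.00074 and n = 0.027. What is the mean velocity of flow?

V = 0.868 m/s

Flow area A = b·y = 2.35 × 2.5 = 5.875 m². Wetted perimeter P = b + 2y = 2.35 + 2×2.5 = 7.35 m.
Hydraulic radius R = A/P = 5.875/7.35 = 0.7993 m.
From Manning's equation, V = (1/n) R^(2/3) S^(1/2) = (1/0.027) × 0.7993^(2/3) × 0.00074^(1/2) = 0.868 m/s.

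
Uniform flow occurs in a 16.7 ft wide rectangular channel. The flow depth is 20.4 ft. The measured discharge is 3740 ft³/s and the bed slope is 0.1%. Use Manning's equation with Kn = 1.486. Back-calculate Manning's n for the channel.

Flow area A = b·y = 16.7 × 20.4 = 340.7 ft². Wetted perimeter P = b + 2y = 16.7 + 2×20.4 = 57.5 ft.
Hydraulic radius R = A/P = 340.7/57.5 = 5.925 ft.
Rearranging Manning's equation: n = (1.486/Q) A R^(2/3) S^(1/2) = (1.486/3740) × 340.7 × 5.925^(2/3) × √0.001 = 0.014.

n = 0.014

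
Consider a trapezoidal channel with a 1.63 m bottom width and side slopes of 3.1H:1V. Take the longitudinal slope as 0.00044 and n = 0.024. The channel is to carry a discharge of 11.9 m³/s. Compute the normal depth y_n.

Manning's equation rearranged: A R^(2/3) = nQ / (1·√S) = 0.024 × 11.9 / (√0.00044) = 13.62.
Try y = 1.62 m: A R^(2/3) = 9.929 — low.
Try y = 2.25 m: A R^(2/3) = 21.73 — high.
Try y = 1.85 m: A R^(2/3) = 13.59 — matches.

y_n = 1.85 m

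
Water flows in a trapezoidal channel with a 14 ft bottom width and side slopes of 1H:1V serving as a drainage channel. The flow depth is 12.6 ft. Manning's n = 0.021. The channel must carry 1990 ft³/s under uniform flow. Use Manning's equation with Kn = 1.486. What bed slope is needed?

S = 0.000552

With bottom width b = 14 ft and side slope z = 1: A = (b + zy)y = (14 + 1×12.6)×12.6 = 335.2 ft²; P = b + 2y√(1+z²) = 14 + 2×12.6×1.414 = 49.64 ft.
Hydraulic radius R = A/P = 335.2/49.64 = 6.752 ft.
From Manning's equation, S = [nQ / (1.486 A R^(2/3))]² = [0.021 × 1990 / (1.486 × 335.2 × 6.752^(2/3))]² = 0.000552.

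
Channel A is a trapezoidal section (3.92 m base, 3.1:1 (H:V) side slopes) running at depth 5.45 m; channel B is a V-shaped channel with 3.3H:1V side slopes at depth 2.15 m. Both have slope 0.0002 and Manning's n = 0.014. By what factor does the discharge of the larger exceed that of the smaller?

14.8

Channel A: With bottom width b = 3.92 m and side slope z = 3.1: A = (b + zy)y = (3.92 + 3.1×5.45)×5.45 = 113.4 m²; P = b + 2y√(1+z²) = 3.92 + 2×5.45×3.257 = 39.42 m. Hydraulic radius R = A/P = 113.4/39.42 = 2.877 m. Q_A = (1/0.014)·113.4·2.877^(2/3)·√0.0002 = 231.8 m³/s.
Channel B: For a triangular section with side slope z = 3.3: A = zy² = 3.3×2.15² = 15.25 m²; P = 2y√(1+z²) = 2×2.15×3.448 = 14.83 m. Hydraulic radius R = A/P = 15.25/14.83 = 1.029 m. Q_B = (1/0.014)·15.25·1.029^(2/3)·√0.0002 = 15.7 m³/s.
The larger discharge is 231.8 m³/s and the smaller is 15.7 m³/s; the ratio is 14.8.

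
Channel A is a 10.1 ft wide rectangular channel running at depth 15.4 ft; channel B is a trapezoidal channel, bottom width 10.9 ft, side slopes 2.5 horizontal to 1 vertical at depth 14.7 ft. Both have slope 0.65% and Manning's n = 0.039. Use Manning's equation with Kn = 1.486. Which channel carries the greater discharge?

channel B

Channel A: Flow area A = b·y = 10.1 × 15.4 = 155.5 ft². Wetted perimeter P = b + 2y = 10.1 + 2×15.4 = 40.9 ft. Hydraulic radius R = A/P = 155.5/40.9 = 3.803 ft. Q_A = (1.486/0.039)·155.5·3.803^(2/3)·√0.0065 = 1164 ft³/s.
Channel B: With bottom width b = 10.9 ft and side slope z = 2.5: A = (b + zy)y = (10.9 + 2.5×14.7)×14.7 = 700.5 ft²; P = b + 2y√(1+z²) = 10.9 + 2×14.7×2.693 = 90.06 ft. Hydraulic radius R = A/P = 700.5/90.06 = 7.777 ft. Q_B = (1.486/0.039)·700.5·7.777^(2/3)·√0.0065 = 8447 ft³/s.
Q_A = 1164 ft³/s vs Q_B = 8447 ft³/s, so channel B carries more.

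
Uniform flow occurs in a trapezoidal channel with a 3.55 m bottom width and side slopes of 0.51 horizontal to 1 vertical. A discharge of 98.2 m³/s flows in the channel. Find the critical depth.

At critical depth, Q² T / (g A³) = 1, i.e. A³/T = Q²/g = 98.2²/9.81 = 983.
Trying y = 2.94 m: A³/T = 499.6 — low.
Trying y = 4.32 m: A³/T = 1930 — high.
Trying y = 3.57 m: A³/T = 980.1 — close enough.

y_c = 3.57 m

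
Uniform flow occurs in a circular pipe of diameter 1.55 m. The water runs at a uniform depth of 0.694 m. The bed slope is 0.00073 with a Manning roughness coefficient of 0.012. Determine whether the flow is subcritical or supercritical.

For a circular section of diameter D = 1.55 m at depth y = 0.694 m, the central angle is θ = 2 arccos(1 − 2y/D) = 2.932 rad. Then A = (D²/8)(θ − sin θ) = 0.8181 m² and P = Dθ/2 = 2.272 m.
Hydraulic radius R = A/P = 0.8181/2.272 = 0.36 m.
V = (1/n) R^(2/3) √S = (1/0.012) × 0.36^(2/3) × √0.00073 = 1.139 m/s. Hydraulic depth D_h = A/T = 0.8181/1.542 = 0.5307 m.
Froude number Fr = V/√(g·D_h) = 1.139/√(9.81×0.5307) = 0.499, which is less than 1, so the flow is subcritical.

subcritical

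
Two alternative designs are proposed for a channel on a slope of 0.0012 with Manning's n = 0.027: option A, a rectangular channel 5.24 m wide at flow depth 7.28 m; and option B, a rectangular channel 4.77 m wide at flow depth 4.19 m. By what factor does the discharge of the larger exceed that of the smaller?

2.24

Channel A: Flow area A = b·y = 5.24 × 7.28 = 38.15 m². Wetted perimeter P = b + 2y = 5.24 + 2×7.28 = 19.8 m. Hydraulic radius R = A/P = 38.15/19.8 = 1.927 m. Q_A = (1/0.027)·38.15·1.927^(2/3)·√0.0012 = 75.78 m³/s.
Channel B: Flow area A = b·y = 4.77 × 4.19 = 19.99 m². Wetted perimeter P = b + 2y = 4.77 + 2×4.19 = 13.15 m. Hydraulic radius R = A/P = 19.99/13.15 = 1.52 m. Q_B = (1/0.027)·19.99·1.52^(2/3)·√0.0012 = 33.9 m³/s.
The larger discharge is 75.78 m³/s and the smaller is 33.9 m³/s; the ratio is 2.24.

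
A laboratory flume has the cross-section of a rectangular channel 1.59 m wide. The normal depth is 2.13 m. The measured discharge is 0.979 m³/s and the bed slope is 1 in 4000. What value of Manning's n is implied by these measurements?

n = 0.038

Flow area A = b·y = 1.59 × 2.13 = 3.387 m². Wetted perimeter P = b + 2y = 1.59 + 2×2.13 = 5.85 m.
Hydraulic radius R = A/P = 3.387/5.85 = 0.5789 m.
Rearranging Manning's equation: n = (1/Q) A R^(2/3) S^(1/2) = (1/0.979) × 3.387 × 0.5789^(2/3) × √0.00025 = 0.038.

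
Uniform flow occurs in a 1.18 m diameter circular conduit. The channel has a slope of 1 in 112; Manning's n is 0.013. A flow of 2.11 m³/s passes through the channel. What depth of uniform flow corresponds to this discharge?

Manning's equation rearranged: A R^(2/3) = nQ / (1·√S) = 0.013 × 2.11 / (√0.008929) = 0.2903.
Try y = 0.724 m: A R^(2/3) = 0.3368 — too large.
Try y = 0.53 m: A R^(2/3) = 0.2012 — too small.
Try y = 0.658 m: A R^(2/3) = 0.2902 — close enough.

y_n = 0.658 m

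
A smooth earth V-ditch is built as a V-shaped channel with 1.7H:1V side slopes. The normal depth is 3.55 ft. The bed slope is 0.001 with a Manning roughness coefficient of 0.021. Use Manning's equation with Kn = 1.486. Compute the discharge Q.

Q = 63.7 ft³/s

For a triangular section with side slope z = 1.7: A = zy² = 1.7×3.55² = 21.42 ft²; P = 2y√(1+z²) = 2×3.55×1.972 = 14 ft.
Hydraulic radius R = A/P = 21.42/14 = 1.53 ft.
Manning's equation: Q = (1.486/n) A R^(2/3) S^(1/2) = (1.486/0.021) × 21.42 × 1.53^(2/3) × 0.001^(1/2) = 63.7 ft³/s.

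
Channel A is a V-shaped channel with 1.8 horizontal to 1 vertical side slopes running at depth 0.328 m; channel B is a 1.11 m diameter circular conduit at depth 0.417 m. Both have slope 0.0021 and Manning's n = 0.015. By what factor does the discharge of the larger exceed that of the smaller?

Channel A: For a triangular section with side slope z = 1.8: A = zy² = 1.8×0.328² = 0.1937 m²; P = 2y√(1+z²) = 2×0.328×2.059 = 1.351 m. Hydraulic radius R = A/P = 0.1937/1.351 = 0.1434 m. Q_A = (1/0.015)·0.1937·0.1434^(2/3)·√0.0021 = 0.1621 m³/s.
Channel B: For a circular section of diameter D = 1.11 m at depth y = 0.417 m, the central angle is θ = 2 arccos(1 − 2y/D) = 2.639 rad. Then A = (D²/8)(θ − sin θ) = 0.3323 m² and P = Dθ/2 = 1.465 m. Hydraulic radius R = A/P = 0.3323/1.465 = 0.2269 m. Q_B = (1/0.015)·0.3323·0.2269^(2/3)·√0.0021 = 0.3776 m³/s.
The larger discharge is 0.3776 m³/s and the smaller is 0.1621 m³/s; the ratio is 2.33.

2.33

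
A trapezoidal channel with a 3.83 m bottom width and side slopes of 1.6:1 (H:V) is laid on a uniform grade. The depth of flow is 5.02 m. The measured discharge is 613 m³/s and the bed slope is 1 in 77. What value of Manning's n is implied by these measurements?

With bottom width b = 3.83 m and side slope z = 1.6: A = (b + zy)y = (3.83 + 1.6×5.02)×5.02 = 59.55 m²; P = b + 2y√(1+z²) = 3.83 + 2×5.02×1.887 = 22.77 m.
Hydraulic radius R = A/P = 59.55/22.77 = 2.615 m.
Rearranging Manning's equation: n = (1/Q) A R^(2/3) S^(1/2) = (1/613) × 59.55 × 2.615^(2/3) × √0.01299 = 0.021.

n = 0.021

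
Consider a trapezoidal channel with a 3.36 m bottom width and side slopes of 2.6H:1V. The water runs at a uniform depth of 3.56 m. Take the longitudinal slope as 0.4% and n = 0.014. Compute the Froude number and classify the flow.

supercritical

With bottom width b = 3.36 m and side slope z = 2.6: A = (b + zy)y = (3.36 + 2.6×3.56)×3.56 = 44.91 m²; P = b + 2y√(1+z²) = 3.36 + 2×3.56×2.786 = 23.19 m.
Hydraulic radius R = A/P = 44.91/23.19 = 1.936 m.
V = (1/n) R^(2/3) √S = (1/0.014) × 1.936^(2/3) × √0.004 = 7.018 m/s. Hydraulic depth D_h = A/T = 44.91/21.87 = 2.053 m.
Froude number Fr = V/√(g·D_h) = 7.018/√(9.81×2.053) = 1.56, which is greater than 1, so the flow is supercritical.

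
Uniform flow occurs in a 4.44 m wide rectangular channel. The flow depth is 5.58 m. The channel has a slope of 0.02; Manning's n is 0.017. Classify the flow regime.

Flow area A = b·y = 4.44 × 5.58 = 24.78 m². Wetted perimeter P = b + 2y = 4.44 + 2×5.58 = 15.6 m.
Hydraulic radius R = A/P = 24.78/15.6 = 1.588 m.
V = (1/n) R^(2/3) √S = (1/0.017) × 1.588^(2/3) × √0.02 = 11.32 m/s. Hydraulic depth D_h = A/T = 24.78/4.44 = 5.58 m.
Froude number Fr = V/√(g·D_h) = 11.32/√(9.81×5.58) = 1.53, which is greater than 1, so the flow is supercritical.

supercritical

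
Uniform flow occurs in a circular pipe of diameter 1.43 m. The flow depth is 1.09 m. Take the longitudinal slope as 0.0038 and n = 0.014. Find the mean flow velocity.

V = 2.52 m/s

For a circular section of diameter D = 1.43 m at depth y = 1.09 m, the central angle is θ = 2 arccos(1 − 2y/D) = 4.246 rad. Then A = (D²/8)(θ − sin θ) = 1.314 m² and P = Dθ/2 = 3.036 m.
Hydraulic radius R = A/P = 1.314/3.036 = 0.4327 m.
From Manning's equation, V = (1/n) R^(2/3) S^(1/2) = (1/0.014) × 0.4327^(2/3) × 0.0038^(1/2) = 2.52 m/s.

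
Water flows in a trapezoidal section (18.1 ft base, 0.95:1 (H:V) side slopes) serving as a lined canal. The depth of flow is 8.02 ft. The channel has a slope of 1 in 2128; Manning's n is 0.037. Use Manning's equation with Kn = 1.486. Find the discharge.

Q = 534 ft³/s

With bottom width b = 18.1 ft and side slope z = 0.95: A = (b + zy)y = (18.1 + 0.95×8.02)×8.02 = 206.3 ft²; P = b + 2y√(1+z²) = 18.1 + 2×8.02×1.379 = 40.22 ft.
Hydraulic radius R = A/P = 206.3/40.22 = 5.128 ft.
Manning's equation: Q = (1.486/n) A R^(2/3) S^(1/2) = (1.486/0.037) × 206.3 × 5.128^(2/3) × 0.0004699^(1/2) = 534 ft³/s.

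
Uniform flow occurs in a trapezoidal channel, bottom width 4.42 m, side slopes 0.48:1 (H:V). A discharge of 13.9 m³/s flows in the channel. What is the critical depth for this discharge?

At critical depth, Q² T / (g A³) = 1, i.e. A³/T = Q²/g = 13.9²/9.81 = 19.7.
At y = 1.12 m: A³/T = 31.15 — over.
At y = 0.801 m: A³/T = 10.98 — short.
At y = 0.967 m: A³/T = 19.7 — ≈ 19.7.

y_c = 0.967 m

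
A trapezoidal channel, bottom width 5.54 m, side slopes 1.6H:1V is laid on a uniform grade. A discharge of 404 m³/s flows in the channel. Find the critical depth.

y_c = 5.18 m

At critical depth, Q² T / (g A³) = 1, i.e. A³/T = Q²/g = 404²/9.81 = 16640.
Try y = 5.93 m: A³/T = 28870 — over.
Try y = 5.18 m: A³/T = 16620 — ≈ 16640.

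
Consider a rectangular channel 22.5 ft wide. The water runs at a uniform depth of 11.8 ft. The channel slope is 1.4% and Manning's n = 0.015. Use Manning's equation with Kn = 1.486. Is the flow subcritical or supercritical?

supercritical

Flow area A = b·y = 22.5 × 11.8 = 265.5 ft². Wetted perimeter P = b + 2y = 22.5 + 2×11.8 = 46.1 ft.
Hydraulic radius R = A/P = 265.5/46.1 = 5.759 ft.
V = (1.486/n) R^(2/3) √S = (1.486/0.015) × 5.759^(2/3) × √0.014 = 37.66 ft/s. Hydraulic depth D_h = A/T = 265.5/22.5 = 11.8 ft.
Froude number Fr = V/√(g·D_h) = 37.66/√(32.2×11.8) = 1.93, which is greater than 1, so the flow is supercritical.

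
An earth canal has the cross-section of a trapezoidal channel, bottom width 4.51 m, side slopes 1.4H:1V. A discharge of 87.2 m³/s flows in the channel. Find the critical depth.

y_c = 2.57 m

At critical depth, Q² T / (g A³) = 1, i.e. A³/T = Q²/g = 87.2²/9.81 = 775.1.
At y = 1.93 m: A³/T = 272 — too small.
At y = 3.07 m: A³/T = 1509 — too large.
At y = 2.57 m: A³/T = 772.9 — ≈ 775.1.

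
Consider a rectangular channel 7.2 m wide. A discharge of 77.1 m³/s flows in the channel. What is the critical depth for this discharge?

For a rectangular channel, critical depth y_c = (q²/g)^(1/3) where q = Q/b = 77.1/7.2 = 10.71 m²/s.
So y_c = (10.71²/9.81)^(1/3) = 2.27 m.

y_c = 2.27 m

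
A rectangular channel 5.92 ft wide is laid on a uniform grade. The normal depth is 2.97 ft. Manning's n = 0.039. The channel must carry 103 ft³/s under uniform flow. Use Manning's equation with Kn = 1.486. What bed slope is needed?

Flow area A = b·y = 5.92 × 2.97 = 17.58 ft². Wetted perimeter P = b + 2y = 5.92 + 2×2.97 = 11.86 ft.
Hydraulic radius R = A/P = 17.58/11.86 = 1.482 ft.
From Manning's equation, S = [nQ / (1.486 A R^(2/3))]² = [0.039 × 103 / (1.486 × 17.58 × 1.482^(2/3))]² = 0.014.

S = 0.014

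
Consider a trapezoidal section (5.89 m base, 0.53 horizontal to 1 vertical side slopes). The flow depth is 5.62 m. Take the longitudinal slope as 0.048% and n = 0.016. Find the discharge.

Q = 132 m³/s

With bottom width b = 5.89 m and side slope z = 0.53: A = (b + zy)y = (5.89 + 0.53×5.62)×5.62 = 49.84 m²; P = b + 2y√(1+z²) = 5.89 + 2×5.62×1.132 = 18.61 m.
Hydraulic radius R = A/P = 49.84/18.61 = 2.678 m.
Manning's equation: Q = (1/n) A R^(2/3) S^(1/2) = (1/0.016) × 49.84 × 2.678^(2/3) × 0.00048^(1/2) = 132 m³/s.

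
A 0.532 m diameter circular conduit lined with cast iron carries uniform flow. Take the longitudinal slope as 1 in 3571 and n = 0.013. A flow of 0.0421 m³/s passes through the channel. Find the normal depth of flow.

y_n = 0.286 m

Manning's equation rearranged: A R^(2/3) = nQ / (1·√S) = 0.013 × 0.0421 / (√0.00028) = 0.03271.
At y = 0.234 m: A R^(2/3) = 0.02317 — low.
At y = 0.33 m: A R^(2/3) = 0.04092 — high.
At y = 0.286 m: A R^(2/3) = 0.03269 — ≈ 0.03271.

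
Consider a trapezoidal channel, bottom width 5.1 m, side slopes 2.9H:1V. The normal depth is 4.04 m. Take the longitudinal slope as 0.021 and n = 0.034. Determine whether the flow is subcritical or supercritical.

supercritical

With bottom width b = 5.1 m and side slope z = 2.9: A = (b + zy)y = (5.1 + 2.9×4.04)×4.04 = 67.94 m²; P = b + 2y√(1+z²) = 5.1 + 2×4.04×3.068 = 29.89 m.
Hydraulic radius R = A/P = 67.94/29.89 = 2.273 m.
V = (1/n) R^(2/3) √S = (1/0.034) × 2.273^(2/3) × √0.021 = 7.369 m/s. Hydraulic depth D_h = A/T = 67.94/28.53 = 2.381 m.
Froude number Fr = V/√(g·D_h) = 7.369/√(9.81×2.381) = 1.52, which is greater than 1, so the flow is supercritical.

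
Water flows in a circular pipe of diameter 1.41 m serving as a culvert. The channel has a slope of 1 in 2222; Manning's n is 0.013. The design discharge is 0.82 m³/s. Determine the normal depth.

y_n = 0.824 m

Manning's equation rearranged: A R^(2/3) = nQ / (1·√S) = 0.013 × 0.82 / (√0.00045) = 0.5025.
At y = 0.696 m: A R^(2/3) = 0.3812 — low.
At y = 0.824 m: A R^(2/3) = 0.5026 — matches.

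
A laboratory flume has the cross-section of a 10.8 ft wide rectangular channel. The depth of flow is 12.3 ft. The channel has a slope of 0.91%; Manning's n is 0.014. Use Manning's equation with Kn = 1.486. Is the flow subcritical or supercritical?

supercritical

Flow area A = b·y = 10.8 × 12.3 = 132.8 ft². Wetted perimeter P = b + 2y = 10.8 + 2×12.3 = 35.4 ft.
Hydraulic radius R = A/P = 132.8/35.4 = 3.753 ft.
V = (1.486/n) R^(2/3) √S = (1.486/0.014) × 3.753^(2/3) × √0.0091 = 24.45 ft/s. Hydraulic depth D_h = A/T = 132.8/10.8 = 12.3 ft.
Froude number Fr = V/√(g·D_h) = 24.45/√(32.2×12.3) = 1.23, which is greater than 1, so the flow is supercritical.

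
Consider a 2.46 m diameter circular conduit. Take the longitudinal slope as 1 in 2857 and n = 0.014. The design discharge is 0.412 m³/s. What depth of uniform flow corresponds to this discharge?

y_n = 0.498 m

Manning's equation rearranged: A R^(2/3) = nQ / (1·√S) = 0.014 × 0.412 / (√0.00035) = 0.3083.
Trying y = 0.424 m: A R^(2/3) = 0.2223 — low.
Trying y = 0.587 m: A R^(2/3) = 0.4292 — high.
Trying y = 0.498 m: A R^(2/3) = 0.3085 — close enough.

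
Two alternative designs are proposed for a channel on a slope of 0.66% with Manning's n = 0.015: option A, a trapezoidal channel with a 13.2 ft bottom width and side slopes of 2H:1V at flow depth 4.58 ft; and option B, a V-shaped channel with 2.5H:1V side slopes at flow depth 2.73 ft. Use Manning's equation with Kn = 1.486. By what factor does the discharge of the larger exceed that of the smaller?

Channel A: With bottom width b = 13.2 ft and side slope z = 2: A = (b + zy)y = (13.2 + 2×4.58)×4.58 = 102.4 ft²; P = b + 2y√(1+z²) = 13.2 + 2×4.58×2.236 = 33.68 ft. Hydraulic radius R = A/P = 102.4/33.68 = 3.04 ft. Q_A = (1.486/0.015)·102.4·3.04^(2/3)·√0.0066 = 1730 ft³/s.
Channel B: For a triangular section with side slope z = 2.5: A = zy² = 2.5×2.73² = 18.63 ft²; P = 2y√(1+z²) = 2×2.73×2.693 = 14.7 ft. Hydraulic radius R = A/P = 18.63/14.7 = 1.267 ft. Q_B = (1.486/0.015)·18.63·1.267^(2/3)·√0.0066 = 175.6 ft³/s.
The larger discharge is 1730 ft³/s and the smaller is 175.6 ft³/s; the ratio is 9.85.

9.85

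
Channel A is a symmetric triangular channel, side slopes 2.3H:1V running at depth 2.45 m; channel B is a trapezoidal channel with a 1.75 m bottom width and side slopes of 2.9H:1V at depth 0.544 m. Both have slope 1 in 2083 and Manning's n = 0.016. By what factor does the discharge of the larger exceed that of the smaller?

Channel A: For a triangular section with side slope z = 2.3: A = zy² = 2.3×2.45² = 13.81 m²; P = 2y√(1+z²) = 2×2.45×2.508 = 12.29 m. Hydraulic radius R = A/P = 13.81/12.29 = 1.123 m. Q_A = (1/0.016)·13.81·1.123^(2/3)·√0.0004801 = 20.43 m³/s.
Channel B: With bottom width b = 1.75 m and side slope z = 2.9: A = (b + zy)y = (1.75 + 2.9×0.544)×0.544 = 1.81 m²; P = b + 2y√(1+z²) = 1.75 + 2×0.544×3.068 = 5.088 m. Hydraulic radius R = A/P = 1.81/5.088 = 0.3558 m. Q_B = (1/0.016)·1.81·0.3558^(2/3)·√0.0004801 = 1.245 m³/s.
The larger discharge is 20.43 m³/s and the smaller is 1.245 m³/s; the ratio is 16.4.

16.4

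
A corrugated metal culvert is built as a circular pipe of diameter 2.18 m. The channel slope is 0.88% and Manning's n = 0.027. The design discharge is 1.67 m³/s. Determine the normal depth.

y_n = 0.649 m

Manning's equation rearranged: A R^(2/3) = nQ / (1·√S) = 0.027 × 1.67 / (√0.0088) = 0.4807.
Try y = 0.74 m: A R^(2/3) = 0.618 — too large.
Try y = 0.649 m: A R^(2/3) = 0.4805 — matches.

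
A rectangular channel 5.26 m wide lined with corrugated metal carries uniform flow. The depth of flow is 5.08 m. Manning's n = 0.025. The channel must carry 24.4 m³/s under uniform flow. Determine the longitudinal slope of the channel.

S = 0.00025

Flow area A = b·y = 5.26 × 5.08 = 26.72 m². Wetted perimeter P = b + 2y = 5.26 + 2×5.08 = 15.42 m.
Hydraulic radius R = A/P = 26.72/15.42 = 1.733 m.
From Manning's equation, S = [nQ / (1 A R^(2/3))]² = [0.025 × 24.4 / (1 × 26.72 × 1.733^(2/3))]² = 0.00025.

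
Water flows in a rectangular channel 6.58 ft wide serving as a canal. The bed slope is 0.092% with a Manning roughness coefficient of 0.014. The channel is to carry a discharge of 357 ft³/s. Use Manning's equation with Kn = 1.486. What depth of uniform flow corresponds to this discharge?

Manning's equation rearranged: A R^(2/3) = nQ / (1.486·√S) = 0.014 × 357 / (1.486 × √0.00092) = 110.9.
At y = 10.6 ft: A R^(2/3) = 128.8 — too large.
At y = 9.32 ft: A R^(2/3) = 110.9 — ≈ 110.9.

y_n = 9.32 ft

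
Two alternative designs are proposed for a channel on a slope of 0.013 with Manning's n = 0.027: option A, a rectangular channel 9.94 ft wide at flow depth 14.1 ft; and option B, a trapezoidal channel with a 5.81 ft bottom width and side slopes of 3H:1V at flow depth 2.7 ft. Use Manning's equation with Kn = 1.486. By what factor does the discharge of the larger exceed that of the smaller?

6.39

Channel A: Flow area A = b·y = 9.94 × 14.1 = 140.2 ft². Wetted perimeter P = b + 2y = 9.94 + 2×14.1 = 38.14 ft. Hydraulic radius R = A/P = 140.2/38.14 = 3.675 ft. Q_A = (1.486/0.027)·140.2·3.675^(2/3)·√0.013 = 2094 ft³/s.
Channel B: With bottom width b = 5.81 ft and side slope z = 3: A = (b + zy)y = (5.81 + 3×2.7)×2.7 = 37.56 ft²; P = b + 2y√(1+z²) = 5.81 + 2×2.7×3.162 = 22.89 ft. Hydraulic radius R = A/P = 37.56/22.89 = 1.641 ft. Q_B = (1.486/0.027)·37.56·1.641^(2/3)·√0.013 = 327.9 ft³/s.
The larger discharge is 2094 ft³/s and the smaller is 327.9 ft³/s; the ratio is 6.39.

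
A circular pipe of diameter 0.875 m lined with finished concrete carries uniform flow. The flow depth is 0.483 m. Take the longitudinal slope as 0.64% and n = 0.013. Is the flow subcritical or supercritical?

supercritical

For a circular section of diameter D = 0.875 m at depth y = 0.483 m, the central angle is θ = 2 arccos(1 − 2y/D) = 3.35 rad. Then A = (D²/8)(θ − sin θ) = 0.3404 m² and P = Dθ/2 = 1.466 m.
Hydraulic radius R = A/P = 0.3404/1.466 = 0.2323 m.
V = (1/n) R^(2/3) √S = (1/0.013) × 0.2323^(2/3) × √0.0064 = 2.325 m/s. Hydraulic depth D_h = A/T = 0.3404/0.8703 = 0.3912 m.
Froude number Fr = V/√(g·D_h) = 2.325/√(9.81×0.3912) = 1.19, which is greater than 1, so the flow is supercritical.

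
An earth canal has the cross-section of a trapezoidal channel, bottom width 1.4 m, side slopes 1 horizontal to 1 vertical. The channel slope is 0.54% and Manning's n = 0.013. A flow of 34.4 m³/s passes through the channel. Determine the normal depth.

Manning's equation rearranged: A R^(2/3) = nQ / (1·√S) = 0.013 × 34.4 / (√0.0054) = 6.086.
At y = 2.29 m: A R^(2/3) = 8.855 — over.
At y = 1.55 m: A R^(2/3) = 3.909 — short.
At y = 1.92 m: A R^(2/3) = 6.087 — close enough.

y_n = 1.92 m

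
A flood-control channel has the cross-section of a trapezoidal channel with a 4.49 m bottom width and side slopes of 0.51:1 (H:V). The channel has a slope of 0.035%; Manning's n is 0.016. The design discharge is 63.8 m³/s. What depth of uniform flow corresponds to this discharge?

Manning's equation rearranged: A R^(2/3) = nQ / (1·√S) = 0.016 × 63.8 / (√0.00035) = 54.56.
Trying y = 5.91 m: A R^(2/3) = 81.63 — high.
Trying y = 4.17 m: A R^(2/3) = 43.68 — low.
Trying y = 4.73 m: A R^(2/3) = 54.57 — close enough.

y_n = 4.73 m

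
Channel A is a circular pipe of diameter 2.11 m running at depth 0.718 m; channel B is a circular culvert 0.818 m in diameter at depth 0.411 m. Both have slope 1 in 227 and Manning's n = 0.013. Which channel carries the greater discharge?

Channel A: For a circular section of diameter D = 2.11 m at depth y = 0.718 m, the central angle is θ = 2 arccos(1 − 2y/D) = 2.491 rad. Then A = (D²/8)(θ − sin θ) = 1.05 m² and P = Dθ/2 = 2.628 m. Hydraulic radius R = A/P = 1.05/2.628 = 0.3993 m. Q_A = (1/0.013)·1.05·0.3993^(2/3)·√0.004405 = 2.906 m³/s.
Channel B: For a circular section of diameter D = 0.818 m at depth y = 0.411 m, the central angle is θ = 2 arccos(1 − 2y/D) = 3.151 rad. Then A = (D²/8)(θ − sin θ) = 0.2644 m² and P = Dθ/2 = 1.289 m. Hydraulic radius R = A/P = 0.2644/1.289 = 0.2051 m. Q_B = (1/0.013)·0.2644·0.2051^(2/3)·√0.004405 = 0.4695 m³/s.
Q_A = 2.906 m³/s vs Q_B = 0.4695 m³/s, so channel A carries more.

channel A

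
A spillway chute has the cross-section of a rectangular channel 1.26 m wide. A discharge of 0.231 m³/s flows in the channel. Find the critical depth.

For a rectangular channel, critical depth y_c = (q²/g)^(1/3) where q = Q/b = 0.231/1.26 = 0.1833 m²/s.
So y_c = (0.1833²/9.81)^(1/3) = 0.151 m.

y_c = 0.151 m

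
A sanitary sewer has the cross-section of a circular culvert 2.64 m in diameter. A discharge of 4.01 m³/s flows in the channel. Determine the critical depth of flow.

y_c = 0.88 m

At critical depth, Q² T / (g A³) = 1, i.e. A³/T = Q²/g = 4.01²/9.81 = 1.639.
At y = 0.724 m: A³/T = 0.7685 — low.
At y = 0.88 m: A³/T = 1.637 — ≈ 1.639.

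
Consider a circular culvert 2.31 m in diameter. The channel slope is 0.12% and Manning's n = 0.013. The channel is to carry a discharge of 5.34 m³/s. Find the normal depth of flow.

Manning's equation rearranged: A R^(2/3) = nQ / (1·√S) = 0.013 × 5.34 / (√0.0012) = 2.004.
At y = 1.8 m: A R^(2/3) = 2.765 — over.
At y = 1.41 m: A R^(2/3) = 2.004 — close enough.

y_n = 1.41 m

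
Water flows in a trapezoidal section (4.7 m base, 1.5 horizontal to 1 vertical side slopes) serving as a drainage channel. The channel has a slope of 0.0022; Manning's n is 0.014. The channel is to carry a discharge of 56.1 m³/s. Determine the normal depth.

Manning's equation rearranged: A R^(2/3) = nQ / (1·√S) = 0.014 × 56.1 / (√0.0022) = 16.74.
Trying y = 2.32 m: A R^(2/3) = 24.34 — too large.
Trying y = 1.3 m: A R^(2/3) = 8.183 — too small.
Trying y = 1.91 m: A R^(2/3) = 16.74 — matches.

y_n = 1.91 m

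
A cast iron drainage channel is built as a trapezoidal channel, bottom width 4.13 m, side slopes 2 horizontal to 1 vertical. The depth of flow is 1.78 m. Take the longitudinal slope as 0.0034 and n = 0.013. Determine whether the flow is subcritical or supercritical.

With bottom width b = 4.13 m and side slope z = 2: A = (b + zy)y = (4.13 + 2×1.78)×1.78 = 13.69 m²; P = b + 2y√(1+z²) = 4.13 + 2×1.78×2.236 = 12.09 m.
Hydraulic radius R = A/P = 13.69/12.09 = 1.132 m.
V = (1/n) R^(2/3) √S = (1/0.013) × 1.132^(2/3) × √0.0034 = 4.872 m/s. Hydraulic depth D_h = A/T = 13.69/11.25 = 1.217 m.
Froude number Fr = V/√(g·D_h) = 4.872/√(9.81×1.217) = 1.41, which is greater than 1, so the flow is supercritical.

supercritical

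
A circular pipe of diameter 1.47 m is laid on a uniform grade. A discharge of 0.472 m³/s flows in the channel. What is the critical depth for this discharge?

At critical depth, Q² T / (g A³) = 1, i.e. A³/T = Q²/g = 0.472²/9.81 = 0.02271.
Trying y = 0.284 m: A³/T = 0.01048 — short.
Trying y = 0.438 m: A³/T = 0.05676 — over.
Trying y = 0.346 m: A³/T = 0.02268 — close enough.

y_c = 0.346 m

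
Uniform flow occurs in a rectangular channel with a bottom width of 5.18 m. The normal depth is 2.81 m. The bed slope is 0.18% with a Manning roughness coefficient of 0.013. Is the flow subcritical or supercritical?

subcritical

Flow area A = b·y = 5.18 × 2.81 = 14.56 m². Wetted perimeter P = b + 2y = 5.18 + 2×2.81 = 10.8 m.
Hydraulic radius R = A/P = 14.56/10.8 = 1.348 m.
V = (1/n) R^(2/3) √S = (1/0.013) × 1.348^(2/3) × √0.0018 = 3.982 m/s. Hydraulic depth D_h = A/T = 14.56/5.18 = 2.81 m.
Froude number Fr = V/√(g·D_h) = 3.982/√(9.81×2.81) = 0.758, which is less than 1, so the flow is subcritical.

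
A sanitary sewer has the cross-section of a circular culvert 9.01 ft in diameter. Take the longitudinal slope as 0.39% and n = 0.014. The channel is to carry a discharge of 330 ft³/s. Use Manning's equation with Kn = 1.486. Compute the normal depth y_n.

Manning's equation rearranged: A R^(2/3) = nQ / (1.486·√S) = 0.014 × 330 / (1.486 × √0.0039) = 49.78.
Try y = 4.98 ft: A R^(2/3) = 64.68 — over.
Try y = 3.69 ft: A R^(2/3) = 38.54 — short.
Try y = 4.26 ft: A R^(2/3) = 49.76 — matches.

y_n = 4.26 ft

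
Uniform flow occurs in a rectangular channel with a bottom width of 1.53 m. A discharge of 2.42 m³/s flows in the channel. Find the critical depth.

y_c = 0.634 m

For a rectangular channel, critical depth y_c = (q²/g)^(1/3) where q = Q/b = 2.42/1.53 = 1.582 m²/s.
So y_c = (1.582²/9.81)^(1/3) = 0.634 m.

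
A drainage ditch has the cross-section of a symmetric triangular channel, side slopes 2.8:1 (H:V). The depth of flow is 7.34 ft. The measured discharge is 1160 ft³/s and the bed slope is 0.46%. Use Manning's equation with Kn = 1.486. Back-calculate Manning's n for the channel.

For a triangular section with side slope z = 2.8: A = zy² = 2.8×7.34² = 150.9 ft²; P = 2y√(1+z²) = 2×7.34×2.973 = 43.65 ft.
Hydraulic radius R = A/P = 150.9/43.65 = 3.456 ft.
Rearranging Manning's equation: n = (1.486/Q) A R^(2/3) S^(1/2) = (1.486/1160) × 150.9 × 3.456^(2/3) × √0.0046 = 0.03.

n = 0.03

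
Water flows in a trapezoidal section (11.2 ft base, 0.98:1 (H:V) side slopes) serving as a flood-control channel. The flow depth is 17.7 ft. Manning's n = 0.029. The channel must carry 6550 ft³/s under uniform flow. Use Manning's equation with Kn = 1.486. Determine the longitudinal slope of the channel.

With bottom width b = 11.2 ft and side slope z = 0.98: A = (b + zy)y = (11.2 + 0.98×17.7)×17.7 = 505.3 ft²; P = b + 2y√(1+z²) = 11.2 + 2×17.7×1.4 = 60.77 ft.
Hydraulic radius R = A/P = 505.3/60.77 = 8.315 ft.
From Manning's equation, S = [nQ / (1.486 A R^(2/3))]² = [0.029 × 6550 / (1.486 × 505.3 × 8.315^(2/3))]² = 0.0038.

S = 0.0038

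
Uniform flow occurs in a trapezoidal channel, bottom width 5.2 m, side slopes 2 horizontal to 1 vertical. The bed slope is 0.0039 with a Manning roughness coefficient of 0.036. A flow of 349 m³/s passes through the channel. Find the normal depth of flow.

y_n = 5.71 m

Manning's equation rearranged: A R^(2/3) = nQ / (1·√S) = 0.036 × 349 / (√0.0039) = 201.2.
Trying y = 7.16 m: A R^(2/3) = 337.6 — over.
Trying y = 4.7 m: A R^(2/3) = 130.3 — short.
Trying y = 5.71 m: A R^(2/3) = 201.2 — close enough.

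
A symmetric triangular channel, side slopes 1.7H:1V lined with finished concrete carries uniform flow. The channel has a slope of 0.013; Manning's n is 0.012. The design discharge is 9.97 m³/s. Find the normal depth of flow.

y_n = 1.03 m

Manning's equation rearranged: A R^(2/3) = nQ / (1·√S) = 0.012 × 9.97 / (√0.013) = 1.049.
Try y = 0.714 m: A R^(2/3) = 0.395 — low.
Try y = 1.25 m: A R^(2/3) = 1.759 — high.
Try y = 1.03 m: A R^(2/3) = 1.049 — ≈ 1.049.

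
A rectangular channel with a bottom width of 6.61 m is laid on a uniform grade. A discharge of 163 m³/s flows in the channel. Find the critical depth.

For a rectangular channel, critical depth y_c = (q²/g)^(1/3) where q = Q/b = 163/6.61 = 24.66 m²/s.
So y_c = (24.66²/9.81)^(1/3) = 3.96 m.

y_c = 3.96 m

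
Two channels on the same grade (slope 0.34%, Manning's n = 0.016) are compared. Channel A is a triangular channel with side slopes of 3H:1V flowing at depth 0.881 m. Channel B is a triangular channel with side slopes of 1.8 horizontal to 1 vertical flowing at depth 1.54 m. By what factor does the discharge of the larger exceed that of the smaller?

2.52

Channel A: For a triangular section with side slope z = 3: A = zy² = 3×0.881² = 2.328 m²; P = 2y√(1+z²) = 2×0.881×3.162 = 5.572 m. Hydraulic radius R = A/P = 2.328/5.572 = 0.4179 m. Q_A = (1/0.016)·2.328·0.4179^(2/3)·√0.0034 = 4.743 m³/s.
Channel B: For a triangular section with side slope z = 1.8: A = zy² = 1.8×1.54² = 4.269 m²; P = 2y√(1+z²) = 2×1.54×2.059 = 6.342 m. Hydraulic radius R = A/P = 4.269/6.342 = 0.6731 m. Q_B = (1/0.016)·4.269·0.6731^(2/3)·√0.0034 = 11.95 m³/s.
The larger discharge is 11.95 m³/s and the smaller is 4.743 m³/s; the ratio is 2.52.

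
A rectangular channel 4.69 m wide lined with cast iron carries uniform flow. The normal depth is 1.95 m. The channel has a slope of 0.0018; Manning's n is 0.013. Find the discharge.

Q = 31.1 m³/s

Flow area A = b·y = 4.69 × 1.95 = 9.146 m². Wetted perimeter P = b + 2y = 4.69 + 2×1.95 = 8.59 m.
Hydraulic radius R = A/P = 9.146/8.59 = 1.065 m.
Manning's equation: Q = (1/n) A R^(2/3) S^(1/2) = (1/0.013) × 9.146 × 1.065^(2/3) × 0.0018^(1/2) = 31.1 m³/s.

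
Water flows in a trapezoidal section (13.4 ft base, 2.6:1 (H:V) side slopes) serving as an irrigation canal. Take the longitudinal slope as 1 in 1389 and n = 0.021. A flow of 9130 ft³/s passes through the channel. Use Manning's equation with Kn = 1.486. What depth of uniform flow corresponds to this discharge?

Manning's equation rearranged: A R^(2/3) = nQ / (1.486·√S) = 0.021 × 9130 / (1.486 × √0.0007199) = 4809.
At y = 20.5 ft: A R^(2/3) = 6646 — over.
At y = 17.9 ft: A R^(2/3) = 4807 — matches.

y_n = 17.9 ft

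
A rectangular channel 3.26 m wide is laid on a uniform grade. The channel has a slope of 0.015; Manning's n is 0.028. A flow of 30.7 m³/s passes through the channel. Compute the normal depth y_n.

Manning's equation rearranged: A R^(2/3) = nQ / (1·√S) = 0.028 × 30.7 / (√0.015) = 7.019.
Try y = 1.6 m: A R^(2/3) = 4.523 — too small.
Try y = 2.24 m: A R^(2/3) = 7.024 — matches.

y_n = 2.24 m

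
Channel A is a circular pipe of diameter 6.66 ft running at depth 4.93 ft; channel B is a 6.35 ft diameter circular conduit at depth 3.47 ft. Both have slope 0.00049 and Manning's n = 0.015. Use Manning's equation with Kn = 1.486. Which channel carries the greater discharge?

Channel A: For a circular section of diameter D = 6.66 ft at depth y = 4.93 ft, the central angle is θ = 2 arccos(1 − 2y/D) = 4.144 rad. Then A = (D²/8)(θ − sin θ) = 27.65 ft² and P = Dθ/2 = 13.8 ft. Hydraulic radius R = A/P = 27.65/13.8 = 2.004 ft. Q_A = (1.486/0.015)·27.65·2.004^(2/3)·√0.00049 = 96.36 ft³/s.
Channel B: For a circular section of diameter D = 6.35 ft at depth y = 3.47 ft, the central angle is θ = 2 arccos(1 − 2y/D) = 3.328 rad. Then A = (D²/8)(θ − sin θ) = 17.71 ft² and P = Dθ/2 = 10.57 ft. Hydraulic radius R = A/P = 17.71/10.57 = 1.676 ft. Q_B = (1.486/0.015)·17.71·1.676^(2/3)·√0.00049 = 54.78 ft³/s.
Q_A = 96.36 ft³/s vs Q_B = 54.78 ft³/s, so channel A carries more.

channel A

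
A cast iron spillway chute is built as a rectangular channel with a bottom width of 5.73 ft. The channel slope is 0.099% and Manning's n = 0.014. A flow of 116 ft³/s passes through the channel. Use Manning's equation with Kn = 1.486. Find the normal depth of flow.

Manning's equation rearranged: A R^(2/3) = nQ / (1.486·√S) = 0.014 × 116 / (1.486 × √0.00099) = 34.73.
At y = 2.93 ft: A R^(2/3) = 21.49 — short.
At y = 4.73 ft: A R^(2/3) = 39.87 — over.
At y = 4.24 ft: A R^(2/3) = 34.74 — matches.

y_n = 4.24 ft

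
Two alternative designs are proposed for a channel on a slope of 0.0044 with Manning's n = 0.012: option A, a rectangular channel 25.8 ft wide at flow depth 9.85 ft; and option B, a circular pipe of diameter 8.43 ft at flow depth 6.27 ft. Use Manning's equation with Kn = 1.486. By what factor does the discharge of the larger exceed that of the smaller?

Channel A: Flow area A = b·y = 25.8 × 9.85 = 254.1 ft². Wetted perimeter P = b + 2y = 25.8 + 2×9.85 = 45.5 ft. Hydraulic radius R = A/P = 254.1/45.5 = 5.585 ft. Q_A = (1.486/0.012)·254.1·5.585^(2/3)·√0.0044 = 6571 ft³/s.
Channel B: For a circular section of diameter D = 8.43 ft at depth y = 6.27 ft, the central angle is θ = 2 arccos(1 − 2y/D) = 4.16 rad. Then A = (D²/8)(θ − sin θ) = 44.52 ft² and P = Dθ/2 = 17.54 ft. Hydraulic radius R = A/P = 44.52/17.54 = 2.539 ft. Q_B = (1.486/0.012)·44.52·2.539^(2/3)·√0.0044 = 680.5 ft³/s.
The larger discharge is 6571 ft³/s and the smaller is 680.5 ft³/s; the ratio is 9.66.

9.66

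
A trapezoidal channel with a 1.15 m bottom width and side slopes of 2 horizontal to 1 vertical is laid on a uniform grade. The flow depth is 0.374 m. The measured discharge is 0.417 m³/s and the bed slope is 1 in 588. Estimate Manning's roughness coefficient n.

With bottom width b = 1.15 m and side slope z = 2: A = (b + zy)y = (1.15 + 2×0.374)×0.374 = 0.7099 m²; P = b + 2y√(1+z²) = 1.15 + 2×0.374×2.236 = 2.823 m.
Hydraulic radius R = A/P = 0.7099/2.823 = 0.2515 m.
Rearranging Manning's equation: n = (1/Q) A R^(2/3) S^(1/2) = (1/0.417) × 0.7099 × 0.2515^(2/3) × √0.001701 = 0.028.

n = 0.028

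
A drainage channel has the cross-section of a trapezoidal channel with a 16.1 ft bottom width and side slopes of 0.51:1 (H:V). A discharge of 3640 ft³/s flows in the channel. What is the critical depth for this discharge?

y_c = 10.4 ft

At critical depth, Q² T / (g A³) = 1, i.e. A³/T = Q²/g = 3640²/32.2 = 411500.
At y = 8.37 ft: A³/T = 201100 — short.
At y = 13 ft: A³/T = 878800 — over.
At y = 10.4 ft: A³/T = 413000 — matches.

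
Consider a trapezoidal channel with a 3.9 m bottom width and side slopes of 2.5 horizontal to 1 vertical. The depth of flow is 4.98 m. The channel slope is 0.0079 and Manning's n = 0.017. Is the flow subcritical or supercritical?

supercritical

With bottom width b = 3.9 m and side slope z = 2.5: A = (b + zy)y = (3.9 + 2.5×4.98)×4.98 = 81.42 m²; P = b + 2y√(1+z²) = 3.9 + 2×4.98×2.693 = 30.72 m.
Hydraulic radius R = A/P = 81.42/30.72 = 2.651 m.
V = (1/n) R^(2/3) √S = (1/0.017) × 2.651^(2/3) × √0.0079 = 10.01 m/s. Hydraulic depth D_h = A/T = 81.42/28.8 = 2.827 m.
Froude number Fr = V/√(g·D_h) = 10.01/√(9.81×2.827) = 1.9, which is greater than 1, so the flow is supercritical.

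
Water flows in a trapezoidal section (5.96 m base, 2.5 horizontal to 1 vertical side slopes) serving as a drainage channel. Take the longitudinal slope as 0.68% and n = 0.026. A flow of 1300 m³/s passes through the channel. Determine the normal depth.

Manning's equation rearranged: A R^(2/3) = nQ / (1·√S) = 0.026 × 1300 / (√0.0068) = 409.9.
At y = 6.28 m: A R^(2/3) = 308.7 — short.
At y = 7.69 m: A R^(2/3) = 495.2 — over.
At y = 7.09 m: A R^(2/3) = 409.2 — close enough.

y_n = 7.09 m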